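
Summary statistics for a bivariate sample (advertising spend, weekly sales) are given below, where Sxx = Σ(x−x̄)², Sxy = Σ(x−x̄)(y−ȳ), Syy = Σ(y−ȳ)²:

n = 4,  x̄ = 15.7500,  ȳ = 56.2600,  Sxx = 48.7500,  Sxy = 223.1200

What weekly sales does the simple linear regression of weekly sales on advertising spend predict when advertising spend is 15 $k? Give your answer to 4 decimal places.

b = Sxy/Sxx = 223.12/48.75 = 4.576821
a = ȳ − b·x̄ = 56.26 − 4.576821·15.75 = -15.824923
ŷ(15) = a + b·15 = -15.824923 + 4.576821·15 = 52.827385

52.8274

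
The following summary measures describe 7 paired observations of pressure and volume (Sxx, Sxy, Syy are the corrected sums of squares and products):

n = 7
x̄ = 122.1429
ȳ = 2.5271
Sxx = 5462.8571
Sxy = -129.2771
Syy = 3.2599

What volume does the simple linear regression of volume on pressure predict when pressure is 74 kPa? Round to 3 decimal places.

b = Sxy/Sxx = -129.2771/5462.8571 = -0.023665
a = ȳ − b·x̄ = 2.5271 − (-0.023665)·122.1429 = 5.417580
ŷ(74) = a + b·74 = 5.417580 + (-0.023665)·74 = 3.666389

3.666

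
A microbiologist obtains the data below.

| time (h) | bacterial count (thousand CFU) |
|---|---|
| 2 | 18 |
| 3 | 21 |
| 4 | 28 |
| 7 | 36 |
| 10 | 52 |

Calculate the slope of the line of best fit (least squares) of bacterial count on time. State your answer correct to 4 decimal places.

4.1355

n = 5, Σx = 26, Σy = 155, Σxy = 983, Σx² = 178
Sxx = Σx² − (Σx)²/n = 178 − 135.2 = 42.8
Sxy = Σxy − (Σx)(Σy)/n = 983 − 806 = 177
b = Sxy/Sxx = 177/42.8 = 4.135514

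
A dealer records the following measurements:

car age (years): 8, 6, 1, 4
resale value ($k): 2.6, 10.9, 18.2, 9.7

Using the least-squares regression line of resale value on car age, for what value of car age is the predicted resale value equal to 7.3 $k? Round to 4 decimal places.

6.2764

n = 4, Σx = 19, Σy = 41.4, Σxy = 143.2, Σx² = 117
Sxx = Σx² − (Σx)²/n = 117 − 90.25 = 26.75
Sxy = Σxy − (Σx)(Σy)/n = 143.2 − 196.65 = -53.45
b = Sxy/Sxx = -53.45/26.75 = -1.998131
a = ȳ − b·x̄ = 10.35 − (-1.998131)·4.75 = 19.841121
Set a + b·x = 7.3: x = (7.3 − 19.841121) / (-1.998131) = 6.276427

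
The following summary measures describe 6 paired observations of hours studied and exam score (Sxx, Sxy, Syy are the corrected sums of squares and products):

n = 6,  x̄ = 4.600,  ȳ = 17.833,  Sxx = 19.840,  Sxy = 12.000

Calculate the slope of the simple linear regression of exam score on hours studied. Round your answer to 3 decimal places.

b = Sxy/Sxx = 12/19.84 = 0.604839

0.605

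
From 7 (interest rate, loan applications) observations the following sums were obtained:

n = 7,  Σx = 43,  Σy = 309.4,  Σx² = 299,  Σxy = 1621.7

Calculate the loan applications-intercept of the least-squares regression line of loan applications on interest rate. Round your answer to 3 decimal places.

93.350

Sxx = Σx² − (Σx)²/n = 299 − 264.142857 = 34.857143
Sxy = Σxy − (Σx)(Σy)/n = 1621.7 − 1900.6 = -278.9
b = Sxy/Sxx = -278.9/34.857143 = -8.001230
a = ȳ − b·x̄ = 44.2 − (-8.001230)·6.142857 = 93.350410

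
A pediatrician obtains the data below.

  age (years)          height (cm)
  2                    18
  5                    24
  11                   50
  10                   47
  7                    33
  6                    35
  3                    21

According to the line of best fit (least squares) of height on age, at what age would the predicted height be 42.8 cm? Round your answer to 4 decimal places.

n = 7, Σx = 44, Σy = 228, Σxy = 1680, Σx² = 344
Sxx = Σx² − (Σx)²/n = 344 − 276.571429 = 67.428571
Sxy = Σxy − (Σx)(Σy)/n = 1680 − 1433.142857 = 246.857143
b = Sxy/Sxx = 246.857143/67.428571 = 3.661017
a = ȳ − b·x̄ = 32.571429 − 3.661017·6.285714 = 9.559322
Set a + b·x = 42.8: x = (42.8 − 9.559322) / 3.661017 = 9.079630

9.0796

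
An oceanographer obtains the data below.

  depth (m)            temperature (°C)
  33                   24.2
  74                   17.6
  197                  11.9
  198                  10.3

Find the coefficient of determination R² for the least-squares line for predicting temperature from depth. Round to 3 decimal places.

0.932

n = 4, Σx = 502, Σy = 64, Σxy = 6484.7, Σx² = 84578, Σy² = 1143.1
Sxx = Σx² − (Σx)²/n = 84578 − 63001 = 21577
Sxy = Σxy − (Σx)(Σy)/n = 6484.7 − 8032 = -1547.3
Syy = Σy² − (Σy)²/n = 1143.1 − 1024 = 119.1
R² = Sxy²/(Sxx·Syy) = (-1547.3)²/(21577·119.1) = 0.931636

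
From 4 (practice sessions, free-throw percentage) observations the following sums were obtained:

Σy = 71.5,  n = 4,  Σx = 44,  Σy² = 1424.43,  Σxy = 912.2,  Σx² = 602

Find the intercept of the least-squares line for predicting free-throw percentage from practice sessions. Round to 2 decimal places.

6.16

Sxx = Σx² − (Σx)²/n = 602 − 484 = 118
Sxy = Σxy − (Σx)(Σy)/n = 912.2 − 786.5 = 125.7
b = Sxy/Sxx = 125.7/118 = 1.065254
a = ȳ − b·x̄ = 17.875 − 1.065254·11 = 6.157203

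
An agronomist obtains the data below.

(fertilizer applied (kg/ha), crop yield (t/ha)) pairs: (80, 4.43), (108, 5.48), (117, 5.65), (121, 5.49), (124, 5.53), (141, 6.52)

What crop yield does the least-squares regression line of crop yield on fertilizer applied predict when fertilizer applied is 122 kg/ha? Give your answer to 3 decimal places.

5.730

n = 6, Σx = 691, Σy = 33.1, Σxy = 3876.62, Σx² = 81651
Sxx = Σx² − (Σx)²/n = 81651 − 79580.166667 = 2070.833333
Sxy = Σxy − (Σx)(Σy)/n = 3876.62 − 3812.016667 = 64.603333
b = Sxy/Sxx = 64.603333/2070.833333 = 0.031197
a = ȳ − b·x̄ = 5.516667 − 0.031197·115.166667 = 1.923837
ŷ(122) = a + b·122 = 1.923837 + 0.031197·122 = 5.729845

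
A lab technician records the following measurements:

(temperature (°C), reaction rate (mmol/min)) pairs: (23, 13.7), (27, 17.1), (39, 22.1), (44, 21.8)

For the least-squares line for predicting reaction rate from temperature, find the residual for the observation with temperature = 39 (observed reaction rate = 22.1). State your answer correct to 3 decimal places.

1.183

n = 4, Σx = 133, Σy = 74.7, Σxy = 2597.9, Σx² = 4715
Sxx = Σx² − (Σx)²/n = 4715 − 4422.25 = 292.75
Sxy = Σxy − (Σx)(Σy)/n = 2597.9 − 2483.775 = 114.125
b = Sxy/Sxx = 114.125/292.75 = 0.389838
a = ȳ − b·x̄ = 18.675 − 0.389838·33.25 = 5.712895
ŷ(39) = 5.712895 + 0.389838·39 = 20.916567
residual = y − ŷ = 22.1 − 20.916567 = 1.183433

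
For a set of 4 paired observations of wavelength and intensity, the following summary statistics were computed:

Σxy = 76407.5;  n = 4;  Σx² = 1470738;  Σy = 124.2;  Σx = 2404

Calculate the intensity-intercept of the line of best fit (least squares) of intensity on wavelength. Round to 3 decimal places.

Sxx = Σx² − (Σx)²/n = 1470738 − 1444804 = 25934
Sxy = Σxy − (Σx)(Σy)/n = 76407.5 − 74644.2 = 1763.3
b = Sxy/Sxx = 1763.3/25934 = 0.067992
a = ȳ − b·x̄ = 31.05 − 0.067992·601 = -9.813087

-9.813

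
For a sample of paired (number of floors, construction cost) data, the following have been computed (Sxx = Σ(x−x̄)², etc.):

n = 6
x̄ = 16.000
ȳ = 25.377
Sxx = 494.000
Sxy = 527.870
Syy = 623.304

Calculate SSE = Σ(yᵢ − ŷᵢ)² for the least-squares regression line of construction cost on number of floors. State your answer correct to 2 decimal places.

59.24

b = Sxy/Sxx = 527.87/494 = 1.068563
SSE = Syy − b·Sxy = 623.304 − 1.068563·527.87 = 59.241780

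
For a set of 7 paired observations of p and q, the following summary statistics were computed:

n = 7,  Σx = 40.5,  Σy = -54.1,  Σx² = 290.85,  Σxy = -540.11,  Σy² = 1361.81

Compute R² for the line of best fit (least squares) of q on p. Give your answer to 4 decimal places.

0.9668

Sxx = Σx² − (Σx)²/n = 290.85 − 234.321429 = 56.528571
Sxy = Σxy − (Σx)(Σy)/n = -540.11 − (-313.007143) = -227.102857
Syy = Σy² − (Σy)²/n = 1361.81 − 418.115714 = 943.694286
R² = Sxy²/(Sxx·Syy) = (-227.102857)²/(56.528571·943.694286) = 0.966821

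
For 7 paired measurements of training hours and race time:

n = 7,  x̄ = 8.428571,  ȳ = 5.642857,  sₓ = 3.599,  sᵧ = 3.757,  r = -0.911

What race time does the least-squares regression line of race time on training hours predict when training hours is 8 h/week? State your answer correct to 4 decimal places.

6.0504

b = r · sᵧ/sₓ = -0.911 · 3.757/3.599 = -0.950994
a = ȳ − b·x̄ = 5.642857 − (-0.950994)·8.428571 = 13.658376
ŷ(8) = a + b·8 = 13.658376 + (-0.950994)·8 = 6.050425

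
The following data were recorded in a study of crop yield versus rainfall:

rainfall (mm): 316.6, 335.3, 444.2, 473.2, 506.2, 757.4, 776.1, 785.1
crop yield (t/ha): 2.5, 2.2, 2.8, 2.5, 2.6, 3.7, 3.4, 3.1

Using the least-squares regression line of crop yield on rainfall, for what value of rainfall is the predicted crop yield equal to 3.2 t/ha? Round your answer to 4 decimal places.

700.1878

n = 8, Σx = 4394.1, Σy = 22.8, Σxy = 13146.97, Σx² = 2682499.95
Sxx = Σx² − (Σx)²/n = 2682499.95 − 2413514.35125 = 268985.59875
Sxy = Σxy − (Σx)(Σy)/n = 13146.97 − 12523.185 = 623.785
b = Sxy/Sxx = 623.785/268985.59875 = 0.002319
a = ȳ − b·x̄ = 2.85 − 0.002319·549.2625 = 1.576245
Set a + b·x = 3.2: x = (3.2 − 1.576245) / 0.002319 = 700.187834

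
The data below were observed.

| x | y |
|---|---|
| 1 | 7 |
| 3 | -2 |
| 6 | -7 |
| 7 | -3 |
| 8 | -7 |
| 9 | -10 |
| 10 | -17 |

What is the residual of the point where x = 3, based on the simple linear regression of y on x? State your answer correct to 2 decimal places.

n = 7, Σx = 44, Σy = -39, Σxy = -378, Σx² = 340
Sxx = Σx² − (Σx)²/n = 340 − 276.571429 = 63.428571
Sxy = Σxy − (Σx)(Σy)/n = -378 − (-245.142857) = -132.857143
b = Sxy/Sxx = -132.857143/63.428571 = -2.094595
a = ȳ − b·x̄ = -5.571429 − (-2.094595)·6.285714 = 7.594595
ŷ(3) = 7.594595 + (-2.094595)·3 = 1.310811
residual = y − ŷ = -2 − 1.310811 = -3.310811

-3.31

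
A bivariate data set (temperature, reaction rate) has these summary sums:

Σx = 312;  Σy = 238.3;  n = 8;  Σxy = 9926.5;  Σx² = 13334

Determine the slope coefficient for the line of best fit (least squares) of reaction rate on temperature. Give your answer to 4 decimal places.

0.5427

Sxx = Σx² − (Σx)²/n = 13334 − 12168 = 1166
Sxy = Σxy − (Σx)(Σy)/n = 9926.5 − 9293.7 = 632.8
b = Sxy/Sxx = 632.8/1166 = 0.542710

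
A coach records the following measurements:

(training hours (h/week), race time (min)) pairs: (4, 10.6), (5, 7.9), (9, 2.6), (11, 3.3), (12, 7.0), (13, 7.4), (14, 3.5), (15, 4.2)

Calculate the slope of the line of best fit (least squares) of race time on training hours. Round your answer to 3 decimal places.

n = 8, Σx = 83, Σy = 46.5, Σxy = 433.8, Σx² = 977
Sxx = Σx² − (Σx)²/n = 977 − 861.125 = 115.875
Sxy = Σxy − (Σx)(Σy)/n = 433.8 − 482.4375 = -48.6375
b = Sxy/Sxx = -48.6375/115.875 = -0.419741

-0.420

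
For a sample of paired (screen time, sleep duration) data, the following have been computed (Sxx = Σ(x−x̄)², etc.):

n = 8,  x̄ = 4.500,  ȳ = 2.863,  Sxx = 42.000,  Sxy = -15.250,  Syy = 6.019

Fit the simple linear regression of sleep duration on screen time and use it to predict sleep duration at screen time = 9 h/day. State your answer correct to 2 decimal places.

1.23

b = Sxy/Sxx = -15.25/42 = -0.363095
a = ȳ − b·x̄ = 2.863 − (-0.363095)·4.5 = 4.496929
ŷ(9) = a + b·9 = 4.496929 + (-0.363095)·9 = 1.229071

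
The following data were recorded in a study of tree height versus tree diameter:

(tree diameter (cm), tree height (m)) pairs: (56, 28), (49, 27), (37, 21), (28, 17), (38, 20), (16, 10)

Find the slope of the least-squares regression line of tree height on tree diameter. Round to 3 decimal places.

n = 6, Σx = 224, Σy = 123, Σxy = 5064, Σx² = 9390
Sxx = Σx² − (Σx)²/n = 9390 − 8362.666667 = 1027.333333
Sxy = Σxy − (Σx)(Σy)/n = 5064 − 4592 = 472
b = Sxy/Sxx = 472/1027.333333 = 0.459442

0.459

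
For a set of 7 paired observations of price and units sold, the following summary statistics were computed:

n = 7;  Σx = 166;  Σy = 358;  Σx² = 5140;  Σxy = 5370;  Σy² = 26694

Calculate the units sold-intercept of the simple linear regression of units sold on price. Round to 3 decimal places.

112.619

Sxx = Σx² − (Σx)²/n = 5140 − 3936.571429 = 1203.428571
Sxy = Σxy − (Σx)(Σy)/n = 5370 − 8489.714286 = -3119.714286
b = Sxy/Sxx = -3119.714286/1203.428571 = -2.592355
a = ȳ − b·x̄ = 51.142857 − (-2.592355)·23.714286 = 112.618708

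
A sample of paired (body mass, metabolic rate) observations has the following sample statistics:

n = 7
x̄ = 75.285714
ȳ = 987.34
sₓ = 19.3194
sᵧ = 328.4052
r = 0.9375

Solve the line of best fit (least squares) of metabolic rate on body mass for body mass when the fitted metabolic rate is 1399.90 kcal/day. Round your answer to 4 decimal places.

101.1738

b = r · sᵧ/sₓ = 0.9375 · 328.4052/19.3194 = 15.936306
a = ȳ − b·x̄ = 987.34 − 15.936306·75.285714 = -212.436195
Set a + b·x = 1399.90: x = (1399.90 − (-212.436195)) / 15.936306 = 101.173771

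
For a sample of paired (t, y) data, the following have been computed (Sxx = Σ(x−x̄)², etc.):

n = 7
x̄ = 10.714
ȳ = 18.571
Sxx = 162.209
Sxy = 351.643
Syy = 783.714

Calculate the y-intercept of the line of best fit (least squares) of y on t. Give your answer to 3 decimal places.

-4.655

b = Sxy/Sxx = 351.643/162.209 = 2.167839
a = ȳ − b·x̄ = 18.571 − 2.167839·10.714 = -4.655227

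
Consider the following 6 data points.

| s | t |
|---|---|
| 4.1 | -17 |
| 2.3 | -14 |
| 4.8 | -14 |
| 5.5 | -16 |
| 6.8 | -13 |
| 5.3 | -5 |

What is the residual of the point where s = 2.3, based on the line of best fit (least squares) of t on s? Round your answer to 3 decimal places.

n = 6, Σx = 28.8, Σy = -79, Σxy = -372, Σx² = 149.72
Sxx = Σx² − (Σx)²/n = 149.72 − 138.24 = 11.48
Sxy = Σxy − (Σx)(Σy)/n = -372 − (-379.2) = 7.2
b = Sxy/Sxx = 7.2/11.48 = 0.627178
a = ȳ − b·x̄ = -13.166667 − 0.627178·4.8 = -16.177120
ŷ(2.3) = -16.177120 + 0.627178·2.3 = -14.734611
residual = y − ŷ = -14 − (-14.734611) = 0.734611

0.735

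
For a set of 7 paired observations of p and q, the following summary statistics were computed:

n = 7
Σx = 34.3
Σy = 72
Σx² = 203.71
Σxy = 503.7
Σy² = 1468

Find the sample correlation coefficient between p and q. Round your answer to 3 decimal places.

0.937

Sxx = Σx² − (Σx)²/n = 203.71 − 168.07 = 35.64
Sxy = Σxy − (Σx)(Σy)/n = 503.7 − 352.8 = 150.9
Syy = Σy² − (Σy)²/n = 1468 − 740.571429 = 727.428571
r = Sxy/√(Sxx·Syy) = 150.9/√(25925.554286) = 150.9/161.014143 = 0.937185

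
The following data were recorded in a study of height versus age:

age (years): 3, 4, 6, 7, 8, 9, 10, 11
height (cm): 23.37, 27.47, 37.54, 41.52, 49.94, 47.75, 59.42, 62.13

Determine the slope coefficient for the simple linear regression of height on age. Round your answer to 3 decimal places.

n = 8, Σx = 58, Σy = 349.14, Σxy = 2802.77, Σx² = 476
Sxx = Σx² − (Σx)²/n = 476 − 420.5 = 55.5
Sxy = Σxy − (Σx)(Σy)/n = 2802.77 − 2531.265 = 271.505
b = Sxy/Sxx = 271.505/55.5 = 4.891982

4.892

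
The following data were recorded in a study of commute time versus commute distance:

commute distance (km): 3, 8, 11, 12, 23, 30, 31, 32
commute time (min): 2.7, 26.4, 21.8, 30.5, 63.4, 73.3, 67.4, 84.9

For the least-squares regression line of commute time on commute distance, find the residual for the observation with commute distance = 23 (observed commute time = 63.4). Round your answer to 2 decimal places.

6.50

n = 8, Σx = 150, Σy = 370.4, Σxy = 9288.5, Σx² = 3752
Sxx = Σx² − (Σx)²/n = 3752 − 2812.5 = 939.5
Sxy = Σxy − (Σx)(Σy)/n = 9288.5 − 6945 = 2343.5
b = Sxy/Sxx = 2343.5/939.5 = 2.494412
a = ȳ − b·x̄ = 46.3 − 2.494412·18.75 = -0.470224
ŷ(23) = -0.470224 + 2.494412·23 = 56.901251
residual = y − ŷ = 63.4 − 56.901251 = 6.498749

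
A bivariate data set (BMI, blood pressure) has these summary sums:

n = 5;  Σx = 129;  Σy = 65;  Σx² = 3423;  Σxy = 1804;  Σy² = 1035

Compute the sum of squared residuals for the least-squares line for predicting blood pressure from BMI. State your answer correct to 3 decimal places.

Sxx = Σx² − (Σx)²/n = 3423 − 3328.2 = 94.8
Sxy = Σxy − (Σx)(Σy)/n = 1804 − 1677 = 127
Syy = Σy² − (Σy)²/n = 1035 − 845 = 190
b = Sxy/Sxx = 127/94.8 = 1.339662
SSE = Syy − b·Sxy = 190 − 1.339662·127 = 19.862869

19.863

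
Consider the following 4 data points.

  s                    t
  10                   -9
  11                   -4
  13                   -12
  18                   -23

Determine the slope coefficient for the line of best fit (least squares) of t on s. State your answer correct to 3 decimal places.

-2.105

n = 4, Σx = 52, Σy = -48, Σxy = -704, Σx² = 714
Sxx = Σx² − (Σx)²/n = 714 − 676 = 38
Sxy = Σxy − (Σx)(Σy)/n = -704 − (-624) = -80
b = Sxy/Sxx = -80/38 = -2.105263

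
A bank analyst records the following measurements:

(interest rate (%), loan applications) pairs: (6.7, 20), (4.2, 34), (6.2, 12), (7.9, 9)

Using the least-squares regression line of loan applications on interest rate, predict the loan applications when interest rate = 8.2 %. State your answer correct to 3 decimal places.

n = 4, Σx = 25, Σy = 75, Σxy = 422.3, Σx² = 163.38
Sxx = Σx² − (Σx)²/n = 163.38 − 156.25 = 7.13
Sxy = Σxy − (Σx)(Σy)/n = 422.3 − 468.75 = -46.45
b = Sxy/Sxx = -46.45/7.13 = -6.514727
a = ȳ − b·x̄ = 18.75 − (-6.514727)·6.25 = 59.467041
ŷ(8.2) = a + b·8.2 = 59.467041 + (-6.514727)·8.2 = 6.046283

6.046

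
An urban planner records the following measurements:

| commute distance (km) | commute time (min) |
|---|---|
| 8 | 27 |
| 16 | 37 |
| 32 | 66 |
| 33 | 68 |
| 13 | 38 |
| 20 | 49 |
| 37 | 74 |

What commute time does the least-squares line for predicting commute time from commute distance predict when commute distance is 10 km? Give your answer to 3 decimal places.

n = 7, Σx = 159, Σy = 359, Σxy = 9376, Σx² = 4371
Sxx = Σx² − (Σx)²/n = 4371 − 3611.571429 = 759.428571
Sxy = Σxy − (Σx)(Σy)/n = 9376 − 8154.428571 = 1221.571429
b = Sxy/Sxx = 1221.571429/759.428571 = 1.608540
a = ȳ − b·x̄ = 51.285714 − 1.608540·22.714286 = 14.748871
ŷ(10) = a + b·10 = 14.748871 + 1.608540·10 = 30.834274

30.834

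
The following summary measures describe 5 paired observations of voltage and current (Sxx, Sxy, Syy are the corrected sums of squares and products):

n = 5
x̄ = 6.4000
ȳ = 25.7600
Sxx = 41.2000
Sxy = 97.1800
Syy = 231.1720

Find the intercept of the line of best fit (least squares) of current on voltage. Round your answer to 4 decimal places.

b = Sxy/Sxx = 97.18/41.2 = 2.358738
a = ȳ − b·x̄ = 25.76 − 2.358738·6.4 = 10.664078

10.6641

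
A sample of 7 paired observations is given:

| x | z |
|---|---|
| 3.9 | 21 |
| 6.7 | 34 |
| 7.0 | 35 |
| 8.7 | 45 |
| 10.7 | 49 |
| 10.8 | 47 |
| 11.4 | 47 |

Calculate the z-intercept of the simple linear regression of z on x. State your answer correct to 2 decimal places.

n = 7, Σx = 59.2, Σy = 278, Σxy = 2513.9, Σx² = 545.88
Sxx = Σx² − (Σx)²/n = 545.88 − 500.662857 = 45.217143
Sxy = Σxy − (Σx)(Σy)/n = 2513.9 − 2351.085714 = 162.814286
b = Sxy/Sxx = 162.814286/45.217143 = 3.600720
a = ȳ − b·x̄ = 39.714286 − 3.600720·8.457143 = 9.262479

9.26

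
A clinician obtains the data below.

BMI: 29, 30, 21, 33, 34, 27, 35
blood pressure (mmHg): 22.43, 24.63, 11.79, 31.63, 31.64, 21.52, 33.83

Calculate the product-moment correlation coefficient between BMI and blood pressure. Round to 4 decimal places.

0.9917

n = 7, Σx = 209, Σy = 177.47, Σxy = 5521.6, Σx² = 6381, Σy² = 4857.8717
Sxx = Σx² − (Σx)²/n = 6381 − 6240.142857 = 140.857143
Sxy = Σxy − (Σx)(Σy)/n = 5521.6 − 5298.747143 = 222.852857
Syy = Σy² − (Σy)²/n = 4857.8717 − 4499.371557 = 358.500143
r = Sxy/√(Sxx·Syy) = 222.852857/√(50497.305837) = 222.852857/224.716056 = 0.991709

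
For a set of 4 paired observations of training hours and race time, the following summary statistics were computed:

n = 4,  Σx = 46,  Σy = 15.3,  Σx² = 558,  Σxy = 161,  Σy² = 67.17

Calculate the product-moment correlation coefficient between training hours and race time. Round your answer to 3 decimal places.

Sxx = Σx² − (Σx)²/n = 558 − 529 = 29
Sxy = Σxy − (Σx)(Σy)/n = 161 − 175.95 = -14.95
Syy = Σy² − (Σy)²/n = 67.17 − 58.5225 = 8.6475
r = Sxy/√(Sxx·Syy) = -14.95/√(250.7775) = -14.95/15.835956 = -0.944054

-0.944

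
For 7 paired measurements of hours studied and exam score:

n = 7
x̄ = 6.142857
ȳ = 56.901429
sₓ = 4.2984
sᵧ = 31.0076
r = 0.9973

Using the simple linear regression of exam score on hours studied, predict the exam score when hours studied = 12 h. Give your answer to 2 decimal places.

b = r · sᵧ/sₓ = 0.9973 · 31.0076/4.2984 = 7.194277
a = ȳ − b·x̄ = 56.901429 − 7.194277·6.142857 = 12.708015
ŷ(12) = a + b·12 = 12.708015 + 7.194277·12 = 99.039337

99.04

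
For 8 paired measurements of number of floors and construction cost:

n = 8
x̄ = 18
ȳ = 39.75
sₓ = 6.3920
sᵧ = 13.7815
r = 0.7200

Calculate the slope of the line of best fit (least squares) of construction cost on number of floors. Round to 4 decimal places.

1.5524

b = r · sᵧ/sₓ = 0.72 · 13.7815/6.392 = 1.552359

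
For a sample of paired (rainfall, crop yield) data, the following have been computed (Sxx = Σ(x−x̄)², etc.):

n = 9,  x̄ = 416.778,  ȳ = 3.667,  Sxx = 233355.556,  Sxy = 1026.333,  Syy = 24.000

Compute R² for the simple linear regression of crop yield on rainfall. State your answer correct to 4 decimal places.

R² = Sxy²/(Sxx·Syy) = (1026.333)²/(233355.556·24) = 0.188082

0.1881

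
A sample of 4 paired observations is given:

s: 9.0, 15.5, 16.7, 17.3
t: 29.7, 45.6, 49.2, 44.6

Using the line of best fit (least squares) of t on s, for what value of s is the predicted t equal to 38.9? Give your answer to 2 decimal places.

13.05

n = 4, Σx = 58.5, Σy = 169.1, Σxy = 2567.32, Σx² = 899.43
Sxx = Σx² − (Σx)²/n = 899.43 − 855.5625 = 43.8675
Sxy = Σxy − (Σx)(Σy)/n = 2567.32 − 2473.0875 = 94.2325
b = Sxy/Sxx = 94.2325/43.8675 = 2.148116
a = ȳ − b·x̄ = 42.275 − 2.148116·14.625 = 10.858796
Set a + b·x = 38.9: x = (38.9 − 10.858796) / 2.148116 = 13.053856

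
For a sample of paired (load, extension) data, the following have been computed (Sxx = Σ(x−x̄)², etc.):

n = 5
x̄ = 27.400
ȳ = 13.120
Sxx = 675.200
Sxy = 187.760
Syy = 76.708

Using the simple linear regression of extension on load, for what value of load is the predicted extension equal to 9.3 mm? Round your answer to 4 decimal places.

b = Sxy/Sxx = 187.76/675.2 = 0.278081
a = ȳ − b·x̄ = 13.12 − 0.278081·27.4 = 5.500592
Set a + b·x = 9.3: x = (9.3 − 5.500592) / 0.278081 = 13.662974

13.6630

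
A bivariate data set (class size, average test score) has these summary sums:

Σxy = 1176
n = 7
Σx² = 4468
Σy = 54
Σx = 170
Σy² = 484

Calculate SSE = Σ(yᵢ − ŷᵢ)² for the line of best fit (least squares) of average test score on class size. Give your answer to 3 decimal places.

Sxx = Σx² − (Σx)²/n = 4468 − 4128.571429 = 339.428571
Sxy = Σxy − (Σx)(Σy)/n = 1176 − 1311.428571 = -135.428571
Syy = Σy² − (Σy)²/n = 484 − 416.571429 = 67.428571
b = Sxy/Sxx = -135.428571/339.428571 = -0.398990
SSE = Syy − b·Sxy = 67.428571 − (-0.398990)·(-135.428571) = 13.393939

13.394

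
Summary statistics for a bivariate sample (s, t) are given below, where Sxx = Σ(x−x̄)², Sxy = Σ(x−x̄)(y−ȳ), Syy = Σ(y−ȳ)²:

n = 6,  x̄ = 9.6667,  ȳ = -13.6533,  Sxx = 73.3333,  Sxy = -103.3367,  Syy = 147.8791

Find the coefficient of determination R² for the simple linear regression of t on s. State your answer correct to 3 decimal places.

0.985

R² = Sxy²/(Sxx·Syy) = (-103.3367)²/(73.3333·147.8791) = 0.984694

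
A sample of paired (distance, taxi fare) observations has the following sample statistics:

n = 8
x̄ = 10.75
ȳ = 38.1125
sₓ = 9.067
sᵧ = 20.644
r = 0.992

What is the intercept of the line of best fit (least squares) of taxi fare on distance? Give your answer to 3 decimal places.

13.832

b = r · sᵧ/sₓ = 0.992 · 20.644/9.067 = 2.258613
a = ȳ − b·x̄ = 38.1125 − 2.258613·10.75 = 13.832406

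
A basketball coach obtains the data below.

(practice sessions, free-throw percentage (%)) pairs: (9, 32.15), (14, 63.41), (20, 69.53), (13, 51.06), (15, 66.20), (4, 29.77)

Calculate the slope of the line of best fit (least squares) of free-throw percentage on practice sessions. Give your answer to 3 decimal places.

n = 6, Σx = 75, Σy = 312.12, Σxy = 4343.55, Σx² = 1087
Sxx = Σx² − (Σx)²/n = 1087 − 937.5 = 149.5
Sxy = Σxy − (Σx)(Σy)/n = 4343.55 − 3901.5 = 442.05
b = Sxy/Sxx = 442.05/149.5 = 2.956856

2.957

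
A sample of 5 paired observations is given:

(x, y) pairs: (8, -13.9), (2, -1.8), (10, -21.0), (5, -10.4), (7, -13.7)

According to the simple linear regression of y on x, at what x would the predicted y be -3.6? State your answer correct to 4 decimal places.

n = 5, Σx = 32, Σy = -60.8, Σxy = -472.7, Σx² = 242
Sxx = Σx² − (Σx)²/n = 242 − 204.8 = 37.2
Sxy = Σxy − (Σx)(Σy)/n = -472.7 − (-389.12) = -83.58
b = Sxy/Sxx = -83.58/37.2 = -2.246774
a = ȳ − b·x̄ = -12.16 − (-2.246774)·6.4 = 2.219355
Set a + b·x = -3.6: x = (-3.6 − 2.219355) / (-2.246774) = 2.590093

2.5901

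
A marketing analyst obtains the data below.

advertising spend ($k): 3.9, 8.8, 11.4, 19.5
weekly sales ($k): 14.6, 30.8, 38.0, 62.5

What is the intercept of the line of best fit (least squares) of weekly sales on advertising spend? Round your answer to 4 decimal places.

3.1976

n = 4, Σx = 43.6, Σy = 145.9, Σxy = 1979.93, Σx² = 602.86
Sxx = Σx² − (Σx)²/n = 602.86 − 475.24 = 127.62
Sxy = Σxy − (Σx)(Σy)/n = 1979.93 − 1590.31 = 389.62
b = Sxy/Sxx = 389.62/127.62 = 3.052970
a = ȳ − b·x̄ = 36.475 − 3.052970·10.9 = 3.197630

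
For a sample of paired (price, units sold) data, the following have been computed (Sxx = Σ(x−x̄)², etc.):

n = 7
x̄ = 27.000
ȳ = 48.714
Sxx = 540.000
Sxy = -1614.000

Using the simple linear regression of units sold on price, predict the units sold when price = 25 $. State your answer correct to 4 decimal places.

b = Sxy/Sxx = -1614/540 = -2.988889
a = ȳ − b·x̄ = 48.714 − (-2.988889)·27 = 129.414
ŷ(25) = a + b·25 = 129.414 + (-2.988889)·25 = 54.691778

54.6918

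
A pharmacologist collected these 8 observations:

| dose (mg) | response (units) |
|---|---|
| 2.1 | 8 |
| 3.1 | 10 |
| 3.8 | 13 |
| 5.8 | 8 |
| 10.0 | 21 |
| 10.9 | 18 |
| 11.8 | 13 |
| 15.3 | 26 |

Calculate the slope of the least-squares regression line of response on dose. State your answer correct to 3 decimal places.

n = 8, Σx = 62.8, Σy = 117, Σxy = 1101, Σx² = 654.24
Sxx = Σx² − (Σx)²/n = 654.24 − 492.98 = 161.26
Sxy = Σxy − (Σx)(Σy)/n = 1101 − 918.45 = 182.55
b = Sxy/Sxx = 182.55/161.26 = 1.132023

1.132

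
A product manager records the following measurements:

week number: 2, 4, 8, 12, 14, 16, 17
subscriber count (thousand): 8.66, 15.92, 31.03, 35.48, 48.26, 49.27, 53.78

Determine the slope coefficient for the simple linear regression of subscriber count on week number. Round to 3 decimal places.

2.914

n = 7, Σx = 73, Σy = 242.4, Σxy = 3133.22, Σx² = 969
Sxx = Σx² − (Σx)²/n = 969 − 761.285714 = 207.714286
Sxy = Σxy − (Σx)(Σy)/n = 3133.22 − 2527.885714 = 605.334286
b = Sxy/Sxx = 605.334286/207.714286 = 2.914264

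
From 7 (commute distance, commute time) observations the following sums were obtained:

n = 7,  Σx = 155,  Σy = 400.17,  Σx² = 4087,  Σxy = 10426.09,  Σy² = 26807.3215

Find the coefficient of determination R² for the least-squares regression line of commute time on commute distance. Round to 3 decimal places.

0.952

Sxx = Σx² − (Σx)²/n = 4087 − 3432.142857 = 654.857143
Sxy = Σxy − (Σx)(Σy)/n = 10426.09 − 8860.907143 = 1565.182857
Syy = Σy² − (Σy)²/n = 26807.3215 − 22876.575557 = 3930.745943
R² = Sxy²/(Sxx·Syy) = (1565.182857)²/(654.857143·3930.745943) = 0.951719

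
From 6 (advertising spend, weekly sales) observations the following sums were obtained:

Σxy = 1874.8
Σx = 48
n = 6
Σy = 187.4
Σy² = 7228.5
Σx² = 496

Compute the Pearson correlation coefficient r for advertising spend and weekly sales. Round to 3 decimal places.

Sxx = Σx² − (Σx)²/n = 496 − 384 = 112
Sxy = Σxy − (Σx)(Σy)/n = 1874.8 − 1499.2 = 375.6
Syy = Σy² − (Σy)²/n = 7228.5 − 5853.126667 = 1375.373333
r = Sxy/√(Sxx·Syy) = 375.6/√(154041.813333) = 375.6/392.481609 = 0.956988

0.957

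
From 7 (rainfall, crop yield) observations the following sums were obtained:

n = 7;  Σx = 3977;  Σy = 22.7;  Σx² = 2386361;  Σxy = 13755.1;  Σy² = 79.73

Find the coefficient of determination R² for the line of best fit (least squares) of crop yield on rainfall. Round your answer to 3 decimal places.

0.949

Sxx = Σx² − (Σx)²/n = 2386361 − 2259504.142857 = 126856.857143
Sxy = Σxy − (Σx)(Σy)/n = 13755.1 − 12896.842857 = 858.257143
Syy = Σy² − (Σy)²/n = 79.73 − 73.612857 = 6.117143
R² = Sxy²/(Sxx·Syy) = (858.257143)²/(126856.857143·6.117143) = 0.949232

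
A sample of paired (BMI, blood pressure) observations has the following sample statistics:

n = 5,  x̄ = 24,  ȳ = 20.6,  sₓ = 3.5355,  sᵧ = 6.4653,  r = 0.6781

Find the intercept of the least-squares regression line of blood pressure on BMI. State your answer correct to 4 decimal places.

-9.1607

b = r · sᵧ/sₓ = 0.6781 · 6.4653/3.5355 = 1.240028
a = ȳ − b·x̄ = 20.6 − 1.240028·24 = -9.160678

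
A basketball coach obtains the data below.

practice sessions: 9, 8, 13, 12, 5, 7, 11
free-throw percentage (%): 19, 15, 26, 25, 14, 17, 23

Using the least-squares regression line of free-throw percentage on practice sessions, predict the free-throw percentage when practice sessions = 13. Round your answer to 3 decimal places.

n = 7, Σx = 65, Σy = 139, Σxy = 1371, Σx² = 653
Sxx = Σx² − (Σx)²/n = 653 − 603.571429 = 49.428571
Sxy = Σxy − (Σx)(Σy)/n = 1371 − 1290.714286 = 80.285714
b = Sxy/Sxx = 80.285714/49.428571 = 1.624277
a = ȳ − b·x̄ = 19.857143 − 1.624277·9.285714 = 4.774566
ŷ(13) = a + b·13 = 4.774566 + 1.624277·13 = 25.890173

25.890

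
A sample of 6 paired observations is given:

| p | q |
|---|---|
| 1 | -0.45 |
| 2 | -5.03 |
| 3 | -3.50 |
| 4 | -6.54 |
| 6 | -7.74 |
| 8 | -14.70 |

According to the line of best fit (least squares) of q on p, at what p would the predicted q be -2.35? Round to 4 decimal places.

1.7226

n = 6, Σx = 24, Σy = -37.96, Σxy = -211.21, Σx² = 130
Sxx = Σx² − (Σx)²/n = 130 − 96 = 34
Sxy = Σxy − (Σx)(Σy)/n = -211.21 − (-151.84) = -59.37
b = Sxy/Sxx = -59.37/34 = -1.746176
a = ȳ − b·x̄ = -6.326667 − (-1.746176)·4 = 0.658039
Set a + b·x = -2.35: x = (-2.35 − 0.658039) / (-1.746176) = 1.722643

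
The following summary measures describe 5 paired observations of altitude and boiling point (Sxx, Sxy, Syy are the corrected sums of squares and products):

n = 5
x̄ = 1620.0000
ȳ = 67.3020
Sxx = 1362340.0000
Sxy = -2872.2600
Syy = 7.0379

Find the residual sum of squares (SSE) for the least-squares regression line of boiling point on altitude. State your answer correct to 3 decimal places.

0.982

b = Sxy/Sxx = -2872.26/1362340 = -0.002108
SSE = Syy − b·Sxy = 7.0379 − (-0.002108)·(-2872.26) = 0.982233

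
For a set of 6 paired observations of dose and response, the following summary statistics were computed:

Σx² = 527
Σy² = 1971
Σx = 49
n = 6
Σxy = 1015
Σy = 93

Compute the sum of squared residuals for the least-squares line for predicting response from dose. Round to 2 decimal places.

14.81

Sxx = Σx² − (Σx)²/n = 527 − 400.166667 = 126.833333
Sxy = Σxy − (Σx)(Σy)/n = 1015 − 759.5 = 255.5
Syy = Σy² − (Σy)²/n = 1971 − 1441.5 = 529.5
b = Sxy/Sxx = 255.5/126.833333 = 2.014455
SSE = Syy − b·Sxy = 529.5 − 2.014455·255.5 = 14.806833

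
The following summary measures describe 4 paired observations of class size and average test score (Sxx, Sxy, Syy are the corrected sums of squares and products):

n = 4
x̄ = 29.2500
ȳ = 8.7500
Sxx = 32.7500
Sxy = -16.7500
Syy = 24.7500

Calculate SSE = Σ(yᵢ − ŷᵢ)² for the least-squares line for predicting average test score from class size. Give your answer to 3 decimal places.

b = Sxy/Sxx = -16.75/32.75 = -0.511450
SSE = Syy − b·Sxy = 24.75 − (-0.511450)·(-16.75) = 16.183206

16.183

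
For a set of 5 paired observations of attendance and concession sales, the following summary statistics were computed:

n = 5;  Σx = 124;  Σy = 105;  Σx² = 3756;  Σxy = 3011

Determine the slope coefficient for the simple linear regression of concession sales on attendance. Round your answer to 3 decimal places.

0.598

Sxx = Σx² − (Σx)²/n = 3756 − 3075.2 = 680.8
Sxy = Σxy − (Σx)(Σy)/n = 3011 − 2604 = 407
b = Sxy/Sxx = 407/680.8 = 0.597826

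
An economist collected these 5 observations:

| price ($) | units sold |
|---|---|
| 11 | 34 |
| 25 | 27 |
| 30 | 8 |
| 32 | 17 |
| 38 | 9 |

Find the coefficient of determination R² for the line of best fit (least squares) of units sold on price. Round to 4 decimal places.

0.7846

n = 5, Σx = 136, Σy = 95, Σxy = 2175, Σx² = 4114, Σy² = 2319
Sxx = Σx² − (Σx)²/n = 4114 − 3699.2 = 414.8
Sxy = Σxy − (Σx)(Σy)/n = 2175 − 2584 = -409
Syy = Σy² − (Σy)²/n = 2319 − 1805 = 514
R² = Sxy²/(Sxx·Syy) = (-409)²/(414.8·514) = 0.784594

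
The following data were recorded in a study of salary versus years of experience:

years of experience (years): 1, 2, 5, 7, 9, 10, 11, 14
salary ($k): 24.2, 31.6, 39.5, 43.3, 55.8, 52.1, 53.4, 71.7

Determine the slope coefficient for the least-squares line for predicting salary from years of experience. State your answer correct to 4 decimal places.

3.2553

n = 8, Σx = 59, Σy = 371.6, Σxy = 3202.4, Σx² = 577
Sxx = Σx² − (Σx)²/n = 577 − 435.125 = 141.875
Sxy = Σxy − (Σx)(Σy)/n = 3202.4 − 2740.55 = 461.85
b = Sxy/Sxx = 461.85/141.875 = 3.255330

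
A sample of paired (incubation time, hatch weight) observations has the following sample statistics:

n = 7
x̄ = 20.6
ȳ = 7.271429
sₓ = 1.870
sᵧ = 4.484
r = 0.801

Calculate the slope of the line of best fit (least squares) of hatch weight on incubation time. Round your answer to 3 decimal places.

b = r · sᵧ/sₓ = 0.801 · 4.484/1.87 = 1.920687

1.921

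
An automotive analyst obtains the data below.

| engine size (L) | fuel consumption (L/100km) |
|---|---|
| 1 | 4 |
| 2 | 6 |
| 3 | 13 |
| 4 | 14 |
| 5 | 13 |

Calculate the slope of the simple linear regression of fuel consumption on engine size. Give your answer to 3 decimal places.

2.600

n = 5, Σx = 15, Σy = 50, Σxy = 176, Σx² = 55
Sxx = Σx² − (Σx)²/n = 55 − 45 = 10
Sxy = Σxy − (Σx)(Σy)/n = 176 − 150 = 26
b = Sxy/Sxx = 26/10 = 2.6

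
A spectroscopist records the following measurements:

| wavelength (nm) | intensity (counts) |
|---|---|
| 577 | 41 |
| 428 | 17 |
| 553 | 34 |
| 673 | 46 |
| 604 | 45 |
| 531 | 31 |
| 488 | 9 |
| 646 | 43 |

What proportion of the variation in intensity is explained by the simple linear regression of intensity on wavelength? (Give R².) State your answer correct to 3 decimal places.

0.786

n = 8, Σx = 4500, Σy = 266, Σxy = 156504, Σx² = 2577088, Σy² = 10158
Sxx = Σx² − (Σx)²/n = 2577088 − 2531250 = 45838
Sxy = Σxy − (Σx)(Σy)/n = 156504 − 149625 = 6879
Syy = Σy² − (Σy)²/n = 10158 − 8844.5 = 1313.5
R² = Sxy²/(Sxx·Syy) = (6879)²/(45838·1313.5) = 0.785950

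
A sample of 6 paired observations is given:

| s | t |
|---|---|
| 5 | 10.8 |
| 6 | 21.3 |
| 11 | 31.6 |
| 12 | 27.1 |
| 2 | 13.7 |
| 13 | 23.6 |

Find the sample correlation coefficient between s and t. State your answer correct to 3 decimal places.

n = 6, Σx = 49, Σy = 128.1, Σxy = 1188.8, Σx² = 499, Σy² = 3047.95
Sxx = Σx² − (Σx)²/n = 499 − 400.166667 = 98.833333
Sxy = Σxy − (Σx)(Σy)/n = 1188.8 − 1046.15 = 142.65
Syy = Σy² − (Σy)²/n = 3047.95 − 2734.935 = 313.015
r = Sxy/√(Sxx·Syy) = 142.65/√(30936.315833) = 142.65/175.887225 = 0.811031

0.811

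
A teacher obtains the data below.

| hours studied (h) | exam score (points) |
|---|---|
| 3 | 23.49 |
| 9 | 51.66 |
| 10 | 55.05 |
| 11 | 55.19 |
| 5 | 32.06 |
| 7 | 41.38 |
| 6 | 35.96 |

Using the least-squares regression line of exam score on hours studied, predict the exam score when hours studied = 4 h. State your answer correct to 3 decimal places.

n = 7, Σx = 51, Σy = 294.79, Σxy = 2358.72, Σx² = 421
Sxx = Σx² − (Σx)²/n = 421 − 371.571429 = 49.428571
Sxy = Σxy − (Σx)(Σy)/n = 2358.72 − 2147.755714 = 210.964286
b = Sxy/Sxx = 210.964286/49.428571 = 4.268064
a = ȳ − b·x̄ = 42.112857 − 4.268064·7.285714 = 11.016965
ŷ(4) = a + b·4 = 11.016965 + 4.268064·4 = 28.089220

28.089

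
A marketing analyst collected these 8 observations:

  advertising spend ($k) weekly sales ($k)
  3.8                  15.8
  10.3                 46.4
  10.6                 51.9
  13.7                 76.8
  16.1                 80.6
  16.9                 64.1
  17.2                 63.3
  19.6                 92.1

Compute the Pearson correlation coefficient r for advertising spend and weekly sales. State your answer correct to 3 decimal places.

n = 8, Σx = 108.2, Σy = 491, Σxy = 7415.13, Σx² = 1645.4, Σy² = 34088.92
Sxx = Σx² − (Σx)²/n = 1645.4 − 1463.405 = 181.995
Sxy = Σxy − (Σx)(Σy)/n = 7415.13 − 6640.775 = 774.355
Syy = Σy² − (Σy)²/n = 34088.92 − 30135.125 = 3953.795
r = Sxy/√(Sxx·Syy) = 774.355/√(719570.921025) = 774.355/848.275263 = 0.912858

0.913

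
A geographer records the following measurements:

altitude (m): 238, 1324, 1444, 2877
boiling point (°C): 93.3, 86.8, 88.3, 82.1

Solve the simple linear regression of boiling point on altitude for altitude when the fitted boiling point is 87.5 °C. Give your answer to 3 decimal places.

n = 4, Σx = 5883, Σy = 350.5, Σxy = 500835.5, Σx² = 12171885
Sxx = Σx² − (Σx)²/n = 12171885 − 8652422.25 = 3519462.75
Sxy = Σxy − (Σx)(Σy)/n = 500835.5 − 515497.875 = -14662.375
b = Sxy/Sxx = -14662.375/3519462.75 = -0.004166
a = ȳ − b·x̄ = 87.625 − (-0.004166)·1470.75 = 93.752267
Set a + b·x = 87.5: x = (87.5 − 93.752267) / (-0.004166) = 1500.754201

1500.754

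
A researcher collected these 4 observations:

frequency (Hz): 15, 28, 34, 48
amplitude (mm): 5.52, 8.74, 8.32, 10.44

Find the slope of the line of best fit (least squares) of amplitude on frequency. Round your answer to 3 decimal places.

n = 4, Σx = 125, Σy = 33.02, Σxy = 1111.52, Σx² = 4469
Sxx = Σx² − (Σx)²/n = 4469 − 3906.25 = 562.75
Sxy = Σxy − (Σx)(Σy)/n = 1111.52 − 1031.875 = 79.645
b = Sxy/Sxx = 79.645/562.75 = 0.141528

0.142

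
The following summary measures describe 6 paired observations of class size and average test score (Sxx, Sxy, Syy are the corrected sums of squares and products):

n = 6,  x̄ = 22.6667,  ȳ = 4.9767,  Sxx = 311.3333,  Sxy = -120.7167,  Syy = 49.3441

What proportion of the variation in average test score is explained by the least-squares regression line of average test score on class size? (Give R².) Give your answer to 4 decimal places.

0.9486

R² = Sxy²/(Sxx·Syy) = (-120.7167)²/(311.3333·49.3441) = 0.948580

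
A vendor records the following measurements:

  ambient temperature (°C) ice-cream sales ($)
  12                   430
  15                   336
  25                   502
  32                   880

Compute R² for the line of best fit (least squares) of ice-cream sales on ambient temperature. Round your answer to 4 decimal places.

n = 4, Σx = 84, Σy = 2148, Σxy = 50910, Σx² = 2018, Σy² = 1324200
Sxx = Σx² − (Σx)²/n = 2018 − 1764 = 254
Sxy = Σxy − (Σx)(Σy)/n = 50910 − 45108 = 5802
Syy = Σy² − (Σy)²/n = 1324200 − 1153476 = 170724
R² = Sxy²/(Sxx·Syy) = (5802)²/(254·170724) = 0.776296

0.7763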